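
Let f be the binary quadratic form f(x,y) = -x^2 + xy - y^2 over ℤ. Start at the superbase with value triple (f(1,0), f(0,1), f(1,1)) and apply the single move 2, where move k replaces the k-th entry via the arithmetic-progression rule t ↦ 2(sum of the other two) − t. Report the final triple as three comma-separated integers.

start (-1,-1,-1) = (f(1,0),f(0,1),f(1,1))
replace slot 2: 2·((-1)+(-1)) − (-1) = -3 → (-1,-3,-1)

-1,-3,-1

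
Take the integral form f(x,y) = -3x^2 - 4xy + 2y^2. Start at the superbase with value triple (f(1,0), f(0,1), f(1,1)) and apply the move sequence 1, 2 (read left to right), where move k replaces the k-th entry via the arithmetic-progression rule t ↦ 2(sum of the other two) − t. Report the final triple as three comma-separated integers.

start (-3,2,-5) = (f(1,0),f(0,1),f(1,1))
replace slot 1: 2·(2+(-5)) − (-3) = -3 → (-3,2,-5)
replace slot 2: 2·((-3)+(-5)) − 2 = -18 → (-3,-18,-5)

-3,-18,-5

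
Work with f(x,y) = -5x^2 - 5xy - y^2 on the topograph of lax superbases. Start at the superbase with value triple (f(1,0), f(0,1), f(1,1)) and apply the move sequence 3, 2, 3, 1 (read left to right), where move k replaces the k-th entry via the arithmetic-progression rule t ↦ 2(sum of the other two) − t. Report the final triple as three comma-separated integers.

start (-5,-1,-11) = (f(1,0),f(0,1),f(1,1))
replace slot 3: 2·((-5)+(-1)) − (-11) = -1 → (-5,-1,-1)
replace slot 2: 2·((-5)+(-1)) − (-1) = -11 → (-5,-11,-1)
replace slot 3: 2·((-5)+(-11)) − (-1) = -31 → (-5,-11,-31)
replace slot 1: 2·((-11)+(-31)) − (-5) = -79 → (-79,-11,-31)

-79,-11,-31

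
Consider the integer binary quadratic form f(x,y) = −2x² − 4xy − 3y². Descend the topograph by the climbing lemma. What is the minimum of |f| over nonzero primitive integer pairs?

translate: b→0 (≡4 mod 4), so (2,4,3)→(2,0,1)
flip: (2,0,1)→(1,0,2)
reduced (well bottom): (1,0,2) with a≤c, −a<b≤a
well minimum |f| = |-1| = 1 (negative-definite)

1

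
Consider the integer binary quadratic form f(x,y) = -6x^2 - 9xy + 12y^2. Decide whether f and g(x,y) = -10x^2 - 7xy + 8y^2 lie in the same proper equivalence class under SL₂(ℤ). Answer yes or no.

D₁ = 369, D₂ = 369
river cycle of f (length 10): (12, 9, -6), (-6, 15, 6), (6, 9, -12), (-12, 15, 3), (3, 15, -12), (-12, 9, 6), (6, 15, -6), (-6, 9, 12), (12, 15, -3), (-3, 15, 12)
river cycle of g (length 16): (8, 7, -10), (-10, 13, 5), (5, 17, -4), (-4, 15, 9), (9, 3, -10), (-10, 17, 2), (2, 19, -1), (-1, 19, 2), (2, 17, -10), (-10, 3, 9), … (6 more)
cycles differ ⇒ inequivalent

no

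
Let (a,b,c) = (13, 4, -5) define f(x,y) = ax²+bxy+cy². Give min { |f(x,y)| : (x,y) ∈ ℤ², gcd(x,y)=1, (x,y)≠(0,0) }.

descent: ρ → (-5,16,1)  [lands on river]
river: ρ → (1,16,-5)
river: ρ → (-5,14,4)
river: ρ → (4,10,-11)
river: ρ → (-11,12,3)
river: ρ → (3,12,-11)
river: ρ → (-11,10,4)
river: ρ → (4,14,-5)
closes: descent 1, river 8
min |a| on river = 1

1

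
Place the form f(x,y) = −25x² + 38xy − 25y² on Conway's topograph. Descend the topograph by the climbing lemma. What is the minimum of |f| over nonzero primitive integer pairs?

translate: b→12 (≡-38 mod 50), so (25,-38,25)→(25,12,12)
flip: (25,12,12)→(12,-12,25)
translate: b→12 (≡-12 mod 24), so (12,-12,25)→(12,12,25)
reduced (well bottom): (12,12,25) with a≤c, −a<b≤a
well minimum |f| = |-12| = 12 (negative-definite)

12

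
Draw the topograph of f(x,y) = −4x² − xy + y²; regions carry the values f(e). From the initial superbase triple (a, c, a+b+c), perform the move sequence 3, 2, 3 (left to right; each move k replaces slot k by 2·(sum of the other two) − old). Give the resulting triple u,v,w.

start (-4,1,-4) = (f(1,0),f(0,1),f(1,1))
replace slot 3: 2·((-4)+1) − (-4) = -2 → (-4,1,-2)
replace slot 2: 2·((-4)+(-2)) − 1 = -13 → (-4,-13,-2)
replace slot 3: 2·((-4)+(-13)) − (-2) = -32 → (-4,-13,-32)

-4,-13,-32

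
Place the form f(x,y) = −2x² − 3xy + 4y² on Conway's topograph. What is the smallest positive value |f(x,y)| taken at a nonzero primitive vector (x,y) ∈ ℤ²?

descent: ρ → (4,3,-2)  [lands on river]
river: ρ → (-2,5,2)
river: ρ → (2,3,-4)
river: ρ → (-4,5,1)
river: ρ → (1,5,-4)
river: ρ → (-4,3,2)
river: ρ → (2,5,-2)
river: ρ → (-2,3,4)
river: ρ → (4,5,-1)
river: ρ → (-1,5,4)
closes: descent 1, river 10
min |a| on river = 1

1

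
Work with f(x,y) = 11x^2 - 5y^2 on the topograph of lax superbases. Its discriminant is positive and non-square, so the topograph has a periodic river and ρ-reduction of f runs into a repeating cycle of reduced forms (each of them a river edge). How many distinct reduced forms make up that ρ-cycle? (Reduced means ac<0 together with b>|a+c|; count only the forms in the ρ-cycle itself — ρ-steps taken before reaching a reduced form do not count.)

D = 220, ⌊√D⌋ = 14
descent: ρ → (-5,10,6)  [lands on river]
river: ρ → (6,14,-1)
river: ρ → (-1,14,6)
river: ρ → (6,10,-5)
ρ-cycle length = 4 (tail of 1 descent step not counted)

4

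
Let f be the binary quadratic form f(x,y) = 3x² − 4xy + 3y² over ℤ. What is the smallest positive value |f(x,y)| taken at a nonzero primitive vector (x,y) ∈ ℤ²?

translate: b→2 (≡-4 mod 6), so (3,-4,3)→(3,2,2)
flip: (3,2,2)→(2,-2,3)
translate: b→2 (≡-2 mod 4), so (2,-2,3)→(2,2,3)
reduced (well bottom): (2,2,3) with a≤c, −a<b≤a
well minimum = a = 2

2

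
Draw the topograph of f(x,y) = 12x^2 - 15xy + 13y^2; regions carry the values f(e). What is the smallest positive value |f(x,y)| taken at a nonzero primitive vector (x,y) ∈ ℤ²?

translate: b→9 (≡-15 mod 24), so (12,-15,13)→(12,9,10)
flip: (12,9,10)→(10,-9,12)
reduced (well bottom): (10,-9,12) with a≤c, −a<b≤a
well minimum = a = 10

10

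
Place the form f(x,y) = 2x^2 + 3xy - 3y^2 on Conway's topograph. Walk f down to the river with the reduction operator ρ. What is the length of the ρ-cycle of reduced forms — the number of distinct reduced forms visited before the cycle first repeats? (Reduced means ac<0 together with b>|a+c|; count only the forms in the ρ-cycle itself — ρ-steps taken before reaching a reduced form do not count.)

D = 33, ⌊√D⌋ = 5
river: ρ → (-3,3,2)
river: ρ → (2,5,-1)
river: ρ → (-1,5,2)
river: ρ → (2,3,-3)
ρ-cycle length = 4 (tail of 0 descent steps not counted)

4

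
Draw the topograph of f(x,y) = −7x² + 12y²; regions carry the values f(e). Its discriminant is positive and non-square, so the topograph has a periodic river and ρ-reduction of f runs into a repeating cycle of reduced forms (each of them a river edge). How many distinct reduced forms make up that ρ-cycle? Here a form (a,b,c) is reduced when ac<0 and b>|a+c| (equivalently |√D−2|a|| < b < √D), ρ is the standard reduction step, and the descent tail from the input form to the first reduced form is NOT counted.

D = 336, ⌊√D⌋ = 18
descent: ρ → (12,0,-7)
descent: ρ → (-7,14,5)  [lands on river]
river: ρ → (5,16,-4)
river: ρ → (-4,16,5)
river: ρ → (5,14,-7)
ρ-cycle length = 4 (tail of 2 descent steps not counted)

4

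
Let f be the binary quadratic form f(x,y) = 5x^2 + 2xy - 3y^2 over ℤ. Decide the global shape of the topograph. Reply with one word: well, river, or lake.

D = b²−4ac = 2² − 4·5·(-3) = 64
D = 8² is a perfect square ⇒ form factors over ℤ ⇒ lakes

lake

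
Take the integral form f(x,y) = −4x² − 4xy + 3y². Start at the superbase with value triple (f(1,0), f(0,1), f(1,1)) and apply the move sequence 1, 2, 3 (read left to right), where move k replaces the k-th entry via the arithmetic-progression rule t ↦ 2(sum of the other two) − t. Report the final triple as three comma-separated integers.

start (-4,3,-5) = (f(1,0),f(0,1),f(1,1))
replace slot 1: 2·(3+(-5)) − (-4) = 0 → (0,3,-5)
replace slot 2: 2·(0+(-5)) − 3 = -13 → (0,-13,-5)
replace slot 3: 2·(0+(-13)) − (-5) = -21 → (0,-13,-21)

0,-13,-21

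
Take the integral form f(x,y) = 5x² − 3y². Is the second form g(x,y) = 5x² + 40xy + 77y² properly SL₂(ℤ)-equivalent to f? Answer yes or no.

D₁ = 60, D₂ = 60
river cycle of f (length 2): (-3, 6, 2), (2, 6, -3)
river cycle of g (length 2): (-3, 6, 2), (2, 6, -3)
cycles coincide ⇒ equivalent

yes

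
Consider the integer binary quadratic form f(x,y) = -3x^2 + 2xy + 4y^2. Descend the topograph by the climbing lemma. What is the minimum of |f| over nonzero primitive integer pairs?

river: ρ → (4,6,-1)
river: ρ → (-1,6,4)
river: ρ → (4,2,-3)
river: ρ → (-3,4,3)
river: ρ → (3,2,-4)
river: ρ → (-4,6,1)
river: ρ → (1,6,-4)
river: ρ → (-4,2,3)
river: ρ → (3,4,-3)
river: ρ → (-3,2,4)
closes: descent 0, river 10
min |a| on river = 1

1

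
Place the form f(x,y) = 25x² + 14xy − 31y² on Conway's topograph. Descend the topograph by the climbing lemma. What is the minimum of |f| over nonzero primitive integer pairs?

river: ρ → (-31,48,8)
river: ρ → (8,48,-31)
river: ρ → (-31,14,25)
river: ρ → (25,36,-20)
river: ρ → (-20,44,17)
river: ρ → (17,24,-40)
river: ρ → (-40,56,1)
river: ρ → (1,56,-40)
river: ρ → (-40,24,17)
river: ρ → (17,44,-20)
river: ρ → (-20,36,25)
river: ρ → (25,14,-31)
closes: descent 0, river 12
min |a| on river = 1

1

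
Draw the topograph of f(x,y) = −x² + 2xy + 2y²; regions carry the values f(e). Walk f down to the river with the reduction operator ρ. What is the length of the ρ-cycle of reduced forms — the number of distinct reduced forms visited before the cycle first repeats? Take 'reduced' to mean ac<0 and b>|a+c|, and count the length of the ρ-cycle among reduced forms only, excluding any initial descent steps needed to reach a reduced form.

D = 12, ⌊√D⌋ = 3
river: ρ → (2,2,-1)
river: ρ → (-1,2,2)
ρ-cycle length = 2 (tail of 0 descent steps not counted)

2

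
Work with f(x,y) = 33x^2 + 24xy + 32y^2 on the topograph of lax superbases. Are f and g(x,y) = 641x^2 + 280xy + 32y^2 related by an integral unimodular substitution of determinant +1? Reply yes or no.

D₁ = -3648, D₂ = -3648
f: flip: (33,24,32)→(32,-24,33)
f: reduced (well bottom): (32,-24,33) with a≤c, −a<b≤a
g: flip: (641,280,32)→(32,-280,641)
g: translate: b→-24 (≡-280 mod 64), so (32,-280,641)→(32,-24,33)
g: reduced (well bottom): (32,-24,33) with a≤c, −a<b≤a
reduced forms (32, -24, 33) vs (32, -24, 33) ⇒ equivalent

yes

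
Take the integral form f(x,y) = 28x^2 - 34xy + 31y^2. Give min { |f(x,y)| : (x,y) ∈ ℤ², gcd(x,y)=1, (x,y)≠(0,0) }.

translate: b→22 (≡-34 mod 56), so (28,-34,31)→(28,22,25)
flip: (28,22,25)→(25,-22,28)
reduced (well bottom): (25,-22,28) with a≤c, −a<b≤a
well minimum = a = 25

25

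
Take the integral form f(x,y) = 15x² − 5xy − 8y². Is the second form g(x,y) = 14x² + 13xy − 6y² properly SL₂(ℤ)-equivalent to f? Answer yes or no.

D₁ = 505, D₂ = 505
river cycle of f (length 8): (-8, 21, 2), (2, 19, -18), (-18, 17, 3), (3, 19, -12), (-12, 5, 10), (10, 15, -7), (-7, 13, 12), (12, 11, -8)
river cycle of g (length 8): (-6, 11, 16), (16, 21, -1), (-1, 21, 16), (16, 11, -6), (-6, 13, 14), (14, 15, -5), (-5, 15, 14), (14, 13, -6)
cycles differ ⇒ inequivalent

no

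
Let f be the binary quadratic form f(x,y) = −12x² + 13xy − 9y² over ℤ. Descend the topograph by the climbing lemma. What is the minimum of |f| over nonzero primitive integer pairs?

translate: b→11 (≡-13 mod 24), so (12,-13,9)→(12,11,8)
flip: (12,11,8)→(8,-11,12)
translate: b→5 (≡-11 mod 16), so (8,-11,12)→(8,5,9)
reduced (well bottom): (8,5,9) with a≤c, −a<b≤a
well minimum |f| = |-8| = 8 (negative-definite)

8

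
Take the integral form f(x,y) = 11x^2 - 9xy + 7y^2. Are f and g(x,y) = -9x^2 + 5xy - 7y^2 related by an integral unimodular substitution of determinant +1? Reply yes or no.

D₁ = -227, D₂ = -227
f: flip: (11,-9,7)→(7,9,11)
f: translate: b→-5 (≡9 mod 14), so (7,9,11)→(7,-5,9)
f: reduced (well bottom): (7,-5,9) with a≤c, −a<b≤a
g is negative-definite; reduce −g:
−g: flip: (9,-5,7)→(7,5,9)
−g: reduced (well bottom): (7,5,9) with a≤c, −a<b≤a
flip sign back: reduced form of g is (-7,-5,-9)
reduced forms (7, -5, 9) vs (-7, -5, -9) ⇒ inequivalent

no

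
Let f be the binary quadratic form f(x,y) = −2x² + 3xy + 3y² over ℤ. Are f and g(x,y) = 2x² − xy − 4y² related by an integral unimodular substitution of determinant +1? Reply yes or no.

D₁ = 33, D₂ = 33
river cycle of f (length 4): (3, 3, -2), (-2, 5, 1), (1, 5, -2), (-2, 3, 3)
river cycle of g (length 4): (2, 3, -3), (-3, 3, 2), (2, 5, -1), (-1, 5, 2)
cycles differ ⇒ inequivalent

no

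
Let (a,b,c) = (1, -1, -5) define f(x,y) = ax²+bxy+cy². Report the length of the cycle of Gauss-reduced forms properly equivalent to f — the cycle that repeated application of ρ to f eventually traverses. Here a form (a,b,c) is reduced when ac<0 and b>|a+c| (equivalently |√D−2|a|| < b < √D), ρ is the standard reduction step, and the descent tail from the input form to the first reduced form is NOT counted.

D = 21, ⌊√D⌋ = 4
descent: ρ → (-5,1,1)
descent: ρ → (1,3,-3)  [lands on river]
river: ρ → (-3,3,1)
ρ-cycle length = 2 (tail of 2 descent steps not counted)

2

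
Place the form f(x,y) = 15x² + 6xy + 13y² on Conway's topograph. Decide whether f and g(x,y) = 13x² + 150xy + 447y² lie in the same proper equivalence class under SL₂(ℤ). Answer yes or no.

D₁ = -744, D₂ = -744
f: flip: (15,6,13)→(13,-6,15)
f: reduced (well bottom): (13,-6,15) with a≤c, −a<b≤a
g: translate: b→-6 (≡150 mod 26), so (13,150,447)→(13,-6,15)
g: reduced (well bottom): (13,-6,15) with a≤c, −a<b≤a
reduced forms (13, -6, 15) vs (13, -6, 15) ⇒ equivalent

yes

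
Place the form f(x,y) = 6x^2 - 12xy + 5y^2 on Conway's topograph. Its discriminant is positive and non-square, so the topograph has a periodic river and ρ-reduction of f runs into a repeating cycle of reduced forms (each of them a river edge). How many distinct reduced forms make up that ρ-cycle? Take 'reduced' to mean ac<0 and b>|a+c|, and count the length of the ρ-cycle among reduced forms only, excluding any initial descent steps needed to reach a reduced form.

D = 24, ⌊√D⌋ = 4
descent: ρ → (5,2,-1)
descent: ρ → (-1,4,2)  [lands on river]
river: ρ → (2,4,-1)
ρ-cycle length = 2 (tail of 2 descent steps not counted)

2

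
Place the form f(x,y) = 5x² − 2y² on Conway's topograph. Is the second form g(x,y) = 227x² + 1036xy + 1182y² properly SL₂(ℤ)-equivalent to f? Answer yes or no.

D₁ = 40, D₂ = 40
river cycle of f (length 6): (-2, 4, 3), (3, 2, -3), (-3, 4, 2), (2, 4, -3), (-3, 2, 3), (3, 4, -2)
river cycle of g (length 6): (3, 2, -3), (-3, 4, 2), (2, 4, -3), (-3, 2, 3), (3, 4, -2), (-2, 4, 3)
cycles coincide ⇒ equivalent

yes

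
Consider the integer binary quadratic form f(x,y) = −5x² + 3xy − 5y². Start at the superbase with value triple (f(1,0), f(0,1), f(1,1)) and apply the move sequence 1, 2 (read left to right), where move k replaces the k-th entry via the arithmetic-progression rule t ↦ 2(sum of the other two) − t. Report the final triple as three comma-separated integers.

start (-5,-5,-7) = (f(1,0),f(0,1),f(1,1))
replace slot 1: 2·((-5)+(-7)) − (-5) = -19 → (-19,-5,-7)
replace slot 2: 2·((-19)+(-7)) − (-5) = -47 → (-19,-47,-7)

-19,-47,-7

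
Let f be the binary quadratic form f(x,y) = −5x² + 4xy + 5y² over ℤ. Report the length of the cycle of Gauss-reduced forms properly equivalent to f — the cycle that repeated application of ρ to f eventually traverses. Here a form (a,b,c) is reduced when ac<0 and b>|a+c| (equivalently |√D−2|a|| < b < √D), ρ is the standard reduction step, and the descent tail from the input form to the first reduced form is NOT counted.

D = 116, ⌊√D⌋ = 10
river: ρ → (5,6,-4)
river: ρ → (-4,10,1)
river: ρ → (1,10,-4)
river: ρ → (-4,6,5)
river: ρ → (5,4,-5)
river: ρ → (-5,6,4)
river: ρ → (4,10,-1)
river: ρ → (-1,10,4)
river: ρ → (4,6,-5)
river: ρ → (-5,4,5)
ρ-cycle length = 10 (tail of 0 descent steps not counted)

10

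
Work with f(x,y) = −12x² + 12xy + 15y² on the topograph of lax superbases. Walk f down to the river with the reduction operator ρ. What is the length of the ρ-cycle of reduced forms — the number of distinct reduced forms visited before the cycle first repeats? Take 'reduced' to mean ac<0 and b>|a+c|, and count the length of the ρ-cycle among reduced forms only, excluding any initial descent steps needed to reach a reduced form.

D = 864, ⌊√D⌋ = 29
river: ρ → (15,18,-9)
river: ρ → (-9,18,15)
river: ρ → (15,12,-12)
river: ρ → (-12,12,15)
ρ-cycle length = 4 (tail of 0 descent steps not counted)

4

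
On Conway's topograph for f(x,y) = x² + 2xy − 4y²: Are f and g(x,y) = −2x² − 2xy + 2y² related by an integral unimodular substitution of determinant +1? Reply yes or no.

D₁ = 20, D₂ = 20
river cycle of f (length 2): (1, 4, -1), (-1, 4, 1)
river cycle of g (length 2): (2, 2, -2), (-2, 2, 2)
cycles differ ⇒ inequivalent

no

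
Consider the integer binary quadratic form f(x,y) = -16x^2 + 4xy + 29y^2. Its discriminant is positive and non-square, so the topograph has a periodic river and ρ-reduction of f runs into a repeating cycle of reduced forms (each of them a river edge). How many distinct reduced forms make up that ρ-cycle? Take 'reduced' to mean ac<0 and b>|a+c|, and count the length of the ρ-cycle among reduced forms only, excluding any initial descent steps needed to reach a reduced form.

D = 1872, ⌊√D⌋ = 43
descent: ρ → (29,-4,-16)
descent: ρ → (-16,36,9)  [lands on river]
river: ρ → (9,36,-16)
river: ρ → (-16,28,17)
river: ρ → (17,40,-4)
river: ρ → (-4,40,17)
river: ρ → (17,28,-16)
ρ-cycle length = 6 (tail of 2 descent steps not counted)

6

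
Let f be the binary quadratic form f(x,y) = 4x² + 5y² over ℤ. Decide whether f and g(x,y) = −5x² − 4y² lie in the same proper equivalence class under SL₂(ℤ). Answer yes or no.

D₁ = -80, D₂ = -80
f: reduced (well bottom): (4,0,5) with a≤c, −a<b≤a
g is negative-definite; reduce −g:
−g: flip: (5,0,4)→(4,0,5)
−g: reduced (well bottom): (4,0,5) with a≤c, −a<b≤a
flip sign back: reduced form of g is (-4,0,-5)
reduced forms (4, 0, 5) vs (-4, 0, -5) ⇒ inequivalent

no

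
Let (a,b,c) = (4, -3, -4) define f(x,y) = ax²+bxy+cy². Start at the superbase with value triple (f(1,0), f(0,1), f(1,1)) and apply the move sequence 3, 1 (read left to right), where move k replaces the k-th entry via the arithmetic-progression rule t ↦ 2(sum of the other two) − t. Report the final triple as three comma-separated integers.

start (4,-4,-3) = (f(1,0),f(0,1),f(1,1))
replace slot 3: 2·(4+(-4)) − (-3) = 3 → (4,-4,3)
replace slot 1: 2·((-4)+3) − 4 = -6 → (-6,-4,3)

-6,-4,3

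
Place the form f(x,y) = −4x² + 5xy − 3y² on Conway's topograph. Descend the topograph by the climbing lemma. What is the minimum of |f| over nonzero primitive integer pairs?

translate: b→3 (≡-5 mod 8), so (4,-5,3)→(4,3,2)
flip: (4,3,2)→(2,-3,4)
translate: b→1 (≡-3 mod 4), so (2,-3,4)→(2,1,3)
reduced (well bottom): (2,1,3) with a≤c, −a<b≤a
well minimum |f| = |-2| = 2 (negative-definite)

2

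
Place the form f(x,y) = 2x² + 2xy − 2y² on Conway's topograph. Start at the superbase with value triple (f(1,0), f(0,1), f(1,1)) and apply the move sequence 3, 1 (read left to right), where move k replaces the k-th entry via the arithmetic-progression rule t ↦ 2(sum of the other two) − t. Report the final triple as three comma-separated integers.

start (2,-2,2) = (f(1,0),f(0,1),f(1,1))
replace slot 3: 2·(2+(-2)) − 2 = -2 → (2,-2,-2)
replace slot 1: 2·((-2)+(-2)) − 2 = -10 → (-10,-2,-2)

-10,-2,-2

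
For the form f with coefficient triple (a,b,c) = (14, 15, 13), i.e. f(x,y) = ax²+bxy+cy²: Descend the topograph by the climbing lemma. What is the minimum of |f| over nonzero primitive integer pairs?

translate: b→-13 (≡15 mod 28), so (14,15,13)→(14,-13,12)
flip: (14,-13,12)→(12,13,14)
translate: b→-11 (≡13 mod 24), so (12,13,14)→(12,-11,13)
reduced (well bottom): (12,-11,13) with a≤c, −a<b≤a
well minimum = a = 12

12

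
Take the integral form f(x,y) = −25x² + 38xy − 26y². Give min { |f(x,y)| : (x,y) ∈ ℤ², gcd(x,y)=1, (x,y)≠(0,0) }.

translate: b→12 (≡-38 mod 50), so (25,-38,26)→(25,12,13)
flip: (25,12,13)→(13,-12,25)
reduced (well bottom): (13,-12,25) with a≤c, −a<b≤a
well minimum |f| = |-13| = 13 (negative-definite)

13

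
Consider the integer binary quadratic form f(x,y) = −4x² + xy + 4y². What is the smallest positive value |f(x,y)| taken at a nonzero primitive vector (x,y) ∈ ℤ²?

river: ρ → (4,7,-1)
river: ρ → (-1,7,4)
river: ρ → (4,1,-4)
river: ρ → (-4,7,1)
river: ρ → (1,7,-4)
river: ρ → (-4,1,4)
closes: descent 0, river 6
min |a| on river = 1

1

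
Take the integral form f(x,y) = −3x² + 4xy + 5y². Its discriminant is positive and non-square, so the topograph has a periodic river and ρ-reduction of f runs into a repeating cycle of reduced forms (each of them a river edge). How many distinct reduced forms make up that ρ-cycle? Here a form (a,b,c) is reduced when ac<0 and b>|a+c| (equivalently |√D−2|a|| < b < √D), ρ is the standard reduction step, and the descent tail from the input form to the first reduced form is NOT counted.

D = 76, ⌊√D⌋ = 8
river: ρ → (5,6,-2)
river: ρ → (-2,6,5)
river: ρ → (5,4,-3)
river: ρ → (-3,8,1)
river: ρ → (1,8,-3)
river: ρ → (-3,4,5)
ρ-cycle length = 6 (tail of 0 descent steps not counted)

6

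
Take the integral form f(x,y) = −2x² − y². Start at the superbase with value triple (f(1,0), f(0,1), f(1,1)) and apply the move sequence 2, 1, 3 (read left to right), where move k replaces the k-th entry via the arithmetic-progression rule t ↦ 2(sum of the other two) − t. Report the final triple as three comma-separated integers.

start (-2,-1,-3) = (f(1,0),f(0,1),f(1,1))
replace slot 2: 2·((-2)+(-3)) − (-1) = -9 → (-2,-9,-3)
replace slot 1: 2·((-9)+(-3)) − (-2) = -22 → (-22,-9,-3)
replace slot 3: 2·((-22)+(-9)) − (-3) = -59 → (-22,-9,-59)

-22,-9,-59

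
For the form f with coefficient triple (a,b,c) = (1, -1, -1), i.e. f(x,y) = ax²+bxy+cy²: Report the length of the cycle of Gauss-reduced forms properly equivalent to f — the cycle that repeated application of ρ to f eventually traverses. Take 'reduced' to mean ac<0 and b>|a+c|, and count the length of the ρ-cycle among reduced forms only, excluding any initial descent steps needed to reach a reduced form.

D = 5, ⌊√D⌋ = 2
descent: ρ → (-1,1,1)  [lands on river]
river: ρ → (1,1,-1)
ρ-cycle length = 2 (tail of 1 descent step not counted)

2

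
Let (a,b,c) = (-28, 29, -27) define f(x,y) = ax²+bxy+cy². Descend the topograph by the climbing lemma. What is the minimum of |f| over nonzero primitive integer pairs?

translate: b→27 (≡-29 mod 56), so (28,-29,27)→(28,27,26)
flip: (28,27,26)→(26,-27,28)
translate: b→25 (≡-27 mod 52), so (26,-27,28)→(26,25,27)
reduced (well bottom): (26,25,27) with a≤c, −a<b≤a
well minimum |f| = |-26| = 26 (negative-definite)

26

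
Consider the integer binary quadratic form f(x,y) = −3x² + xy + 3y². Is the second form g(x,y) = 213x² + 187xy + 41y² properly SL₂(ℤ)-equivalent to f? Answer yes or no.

D₁ = 37, D₂ = 37
river cycle of f (length 6): (3, 5, -1), (-1, 5, 3), (3, 1, -3), (-3, 5, 1), (1, 5, -3), (-3, 1, 3)
river cycle of g (length 6): (3, 5, -1), (-1, 5, 3), (3, 1, -3), (-3, 5, 1), (1, 5, -3), (-3, 1, 3)
cycles coincide ⇒ equivalent

yes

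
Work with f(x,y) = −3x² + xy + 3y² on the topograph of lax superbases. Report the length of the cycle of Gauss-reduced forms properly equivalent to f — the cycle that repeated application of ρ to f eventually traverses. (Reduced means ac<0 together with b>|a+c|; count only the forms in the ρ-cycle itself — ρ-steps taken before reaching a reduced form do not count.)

D = 37, ⌊√D⌋ = 6
river: ρ → (3,5,-1)
river: ρ → (-1,5,3)
river: ρ → (3,1,-3)
river: ρ → (-3,5,1)
river: ρ → (1,5,-3)
river: ρ → (-3,1,3)
ρ-cycle length = 6 (tail of 0 descent steps not counted)

6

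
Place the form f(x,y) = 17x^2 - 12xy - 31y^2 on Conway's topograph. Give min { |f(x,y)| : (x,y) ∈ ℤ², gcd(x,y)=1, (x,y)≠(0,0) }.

descent: ρ → (-31,12,17)
descent: ρ → (17,22,-26)  [lands on river]
river: ρ → (-26,30,13)
river: ρ → (13,22,-34)
river: ρ → (-34,46,1)
river: ρ → (1,46,-34)
river: ρ → (-34,22,13)
river: ρ → (13,30,-26)
river: ρ → (-26,22,17)
river: ρ → (17,46,-2)
river: ρ → (-2,46,17)
closes: descent 2, river 10
min |a| on river = 1

1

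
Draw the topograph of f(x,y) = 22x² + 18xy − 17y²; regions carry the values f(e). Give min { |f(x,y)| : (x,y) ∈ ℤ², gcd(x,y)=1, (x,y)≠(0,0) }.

river: ρ → (-17,16,23)
river: ρ → (23,30,-10)
river: ρ → (-10,30,23)
river: ρ → (23,16,-17)
river: ρ → (-17,18,22)
river: ρ → (22,26,-13)
river: ρ → (-13,26,22)
river: ρ → (22,18,-17)
closes: descent 0, river 8
min |a| on river = 10

10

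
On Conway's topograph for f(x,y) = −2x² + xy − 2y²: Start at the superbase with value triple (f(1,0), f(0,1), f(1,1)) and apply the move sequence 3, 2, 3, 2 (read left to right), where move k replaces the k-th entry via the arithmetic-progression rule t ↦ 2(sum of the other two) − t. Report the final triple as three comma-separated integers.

start (-2,-2,-3) = (f(1,0),f(0,1),f(1,1))
replace slot 3: 2·((-2)+(-2)) − (-3) = -5 → (-2,-2,-5)
replace slot 2: 2·((-2)+(-5)) − (-2) = -12 → (-2,-12,-5)
replace slot 3: 2·((-2)+(-12)) − (-5) = -23 → (-2,-12,-23)
replace slot 2: 2·((-2)+(-23)) − (-12) = -38 → (-2,-38,-23)

-2,-38,-23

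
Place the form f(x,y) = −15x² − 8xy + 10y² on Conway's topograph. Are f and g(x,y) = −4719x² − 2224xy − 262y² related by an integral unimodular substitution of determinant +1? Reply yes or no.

D₁ = 664, D₂ = 664
river cycle of f (length 22): (10, 8, -15), (-15, 22, 3), (3, 20, -22), (-22, 24, 1), (1, 24, -22), (-22, 20, 3), (3, 22, -15), (-15, 8, 10), (10, 12, -13), (-13, 14, 9), … (12 more)
river cycle of g (length 22): (-15, 22, 3), (3, 20, -22), (-22, 24, 1), (1, 24, -22), (-22, 20, 3), (3, 22, -15), (-15, 8, 10), (10, 12, -13), (-13, 14, 9), (9, 22, -5), … (12 more)
cycles coincide ⇒ equivalent

yes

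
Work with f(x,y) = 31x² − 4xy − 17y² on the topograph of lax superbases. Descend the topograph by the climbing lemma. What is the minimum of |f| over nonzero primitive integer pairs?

descent: ρ → (-17,38,10)  [lands on river]
river: ρ → (10,42,-9)
river: ρ → (-9,30,34)
river: ρ → (34,38,-5)
river: ρ → (-5,42,18)
river: ρ → (18,30,-17)
closes: descent 1, river 6
min |a| on river = 5

5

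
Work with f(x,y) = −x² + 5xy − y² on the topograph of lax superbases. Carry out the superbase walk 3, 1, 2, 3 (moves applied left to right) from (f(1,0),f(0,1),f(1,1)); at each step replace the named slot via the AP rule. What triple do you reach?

start (-1,-1,3) = (f(1,0),f(0,1),f(1,1))
replace slot 3: 2·((-1)+(-1)) − 3 = -7 → (-1,-1,-7)
replace slot 1: 2·((-1)+(-7)) − (-1) = -15 → (-15,-1,-7)
replace slot 2: 2·((-15)+(-7)) − (-1) = -43 → (-15,-43,-7)
replace slot 3: 2·((-15)+(-43)) − (-7) = -109 → (-15,-43,-109)

-15,-43,-109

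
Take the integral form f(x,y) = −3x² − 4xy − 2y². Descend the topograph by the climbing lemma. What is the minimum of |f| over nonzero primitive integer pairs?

translate: b→-2 (≡4 mod 6), so (3,4,2)→(3,-2,1)
flip: (3,-2,1)→(1,2,3)
translate: b→0 (≡2 mod 2), so (1,2,3)→(1,0,2)
reduced (well bottom): (1,0,2) with a≤c, −a<b≤a
well minimum |f| = |-1| = 1 (negative-definite)

1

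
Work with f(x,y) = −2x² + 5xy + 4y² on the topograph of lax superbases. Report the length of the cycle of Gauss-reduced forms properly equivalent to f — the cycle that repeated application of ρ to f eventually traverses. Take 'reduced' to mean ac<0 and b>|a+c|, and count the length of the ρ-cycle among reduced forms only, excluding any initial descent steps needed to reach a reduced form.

D = 57, ⌊√D⌋ = 7
river: ρ → (4,3,-3)
river: ρ → (-3,3,4)
river: ρ → (4,5,-2)
river: ρ → (-2,7,1)
river: ρ → (1,7,-2)
river: ρ → (-2,5,4)
ρ-cycle length = 6 (tail of 0 descent steps not counted)

6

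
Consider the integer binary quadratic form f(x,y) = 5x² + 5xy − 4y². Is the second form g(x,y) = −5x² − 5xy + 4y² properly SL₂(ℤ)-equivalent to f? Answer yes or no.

D₁ = 105, D₂ = 105
river cycle of f (length 6): (-4, 3, 6), (6, 9, -1), (-1, 9, 6), (6, 3, -4), (-4, 5, 5), (5, 5, -4)
river cycle of g (length 6): (4, 5, -5), (-5, 5, 4), (4, 3, -6), (-6, 9, 1), (1, 9, -6), (-6, 3, 4)
cycles differ ⇒ inequivalent

no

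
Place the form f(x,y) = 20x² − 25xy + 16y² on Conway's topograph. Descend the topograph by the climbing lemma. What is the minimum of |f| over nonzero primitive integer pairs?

translate: b→15 (≡-25 mod 40), so (20,-25,16)→(20,15,11)
flip: (20,15,11)→(11,-15,20)
translate: b→7 (≡-15 mod 22), so (11,-15,20)→(11,7,16)
reduced (well bottom): (11,7,16) with a≤c, −a<b≤a
well minimum = a = 11

11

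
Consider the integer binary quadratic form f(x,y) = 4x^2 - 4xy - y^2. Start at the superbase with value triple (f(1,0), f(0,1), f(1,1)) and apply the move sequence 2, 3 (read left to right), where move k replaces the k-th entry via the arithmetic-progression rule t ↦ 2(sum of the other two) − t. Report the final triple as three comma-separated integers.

start (4,-1,-1) = (f(1,0),f(0,1),f(1,1))
replace slot 2: 2·(4+(-1)) − (-1) = 7 → (4,7,-1)
replace slot 3: 2·(4+7) − (-1) = 23 → (4,7,23)

4,7,23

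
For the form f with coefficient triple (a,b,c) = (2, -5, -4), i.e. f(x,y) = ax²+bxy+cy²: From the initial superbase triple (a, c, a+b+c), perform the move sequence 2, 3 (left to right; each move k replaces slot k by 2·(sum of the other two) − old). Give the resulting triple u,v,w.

start (2,-4,-7) = (f(1,0),f(0,1),f(1,1))
replace slot 2: 2·(2+(-7)) − (-4) = -6 → (2,-6,-7)
replace slot 3: 2·(2+(-6)) − (-7) = -1 → (2,-6,-1)

2,-6,-1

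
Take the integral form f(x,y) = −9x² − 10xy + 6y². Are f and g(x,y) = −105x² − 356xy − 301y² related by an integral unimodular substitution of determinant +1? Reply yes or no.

D₁ = 316, D₂ = 316
river cycle of f (length 6): (6, 10, -9), (-9, 8, 7), (7, 6, -10), (-10, 14, 3), (3, 16, -5), (-5, 14, 6)
river cycle of g (length 6): (-9, 8, 7), (7, 6, -10), (-10, 14, 3), (3, 16, -5), (-5, 14, 6), (6, 10, -9)
cycles coincide ⇒ equivalent

yes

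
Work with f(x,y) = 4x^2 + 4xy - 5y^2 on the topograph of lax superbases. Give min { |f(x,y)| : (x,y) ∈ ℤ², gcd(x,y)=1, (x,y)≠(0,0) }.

river: ρ → (-5,6,3)
river: ρ → (3,6,-5)
river: ρ → (-5,4,4)
river: ρ → (4,4,-5)
closes: descent 0, river 4
min |a| on river = 3

3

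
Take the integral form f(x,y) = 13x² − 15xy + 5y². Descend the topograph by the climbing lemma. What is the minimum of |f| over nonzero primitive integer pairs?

translate: b→11 (≡-15 mod 26), so (13,-15,5)→(13,11,3)
flip: (13,11,3)→(3,-11,13)
translate: b→1 (≡-11 mod 6), so (3,-11,13)→(3,1,3)
reduced (well bottom): (3,1,3) with a≤c, −a<b≤a
well minimum = a = 3

3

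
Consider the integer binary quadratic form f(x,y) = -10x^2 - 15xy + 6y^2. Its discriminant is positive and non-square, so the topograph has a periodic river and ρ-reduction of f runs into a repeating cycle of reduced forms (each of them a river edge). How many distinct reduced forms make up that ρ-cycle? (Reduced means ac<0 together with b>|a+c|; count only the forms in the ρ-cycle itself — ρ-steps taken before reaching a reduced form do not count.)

D = 465, ⌊√D⌋ = 21
descent: ρ → (6,15,-10)  [lands on river]
river: ρ → (-10,5,11)
river: ρ → (11,17,-4)
river: ρ → (-4,15,15)
river: ρ → (15,15,-4)
river: ρ → (-4,17,11)
river: ρ → (11,5,-10)
river: ρ → (-10,15,6)
river: ρ → (6,21,-1)
river: ρ → (-1,21,6)
ρ-cycle length = 10 (tail of 1 descent step not counted)

10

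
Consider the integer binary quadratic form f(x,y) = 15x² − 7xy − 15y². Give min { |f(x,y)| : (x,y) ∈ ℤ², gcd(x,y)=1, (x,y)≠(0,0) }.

descent: ρ → (-15,7,15)  [lands on river]
river: ρ → (15,23,-7)
river: ρ → (-7,19,21)
river: ρ → (21,23,-5)
river: ρ → (-5,27,11)
river: ρ → (11,17,-15)
river: ρ → (-15,13,13)
river: ρ → (13,13,-15)
river: ρ → (-15,17,11)
river: ρ → (11,27,-5)
river: ρ → (-5,23,21)
river: ρ → (21,19,-7)
river: ρ → (-7,23,15)
river: ρ → (15,7,-15)
river: ρ → (-15,23,7)
river: ρ → (7,19,-21)
river: ρ → (-21,23,5)
river: ρ → (5,27,-11)
river: ρ → (-11,17,15)
river: ρ → (15,13,-13)
river: ρ → (-13,13,15)
river: ρ → (15,17,-11)
river: ρ → (-11,27,5)
river: ρ → (5,23,-21)
river: ρ → (-21,19,7)
river: ρ → (7,23,-15)
closes: descent 1, river 26
min |a| on river = 5

5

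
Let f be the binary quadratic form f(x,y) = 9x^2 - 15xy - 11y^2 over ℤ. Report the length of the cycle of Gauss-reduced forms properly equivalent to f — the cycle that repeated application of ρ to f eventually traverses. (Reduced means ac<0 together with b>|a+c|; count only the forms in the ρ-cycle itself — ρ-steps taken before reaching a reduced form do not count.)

D = 621, ⌊√D⌋ = 24
descent: ρ → (-11,15,9)  [lands on river]
river: ρ → (9,21,-5)
river: ρ → (-5,19,13)
river: ρ → (13,7,-11)
ρ-cycle length = 4 (tail of 1 descent step not counted)

4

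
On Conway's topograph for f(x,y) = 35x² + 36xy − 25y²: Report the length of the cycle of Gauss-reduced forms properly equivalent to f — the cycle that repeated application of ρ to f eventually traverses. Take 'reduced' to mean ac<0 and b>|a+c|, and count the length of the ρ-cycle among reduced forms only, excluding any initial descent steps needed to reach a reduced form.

D = 4796, ⌊√D⌋ = 69
river: ρ → (-25,64,7)
river: ρ → (7,62,-34)
river: ρ → (-34,6,35)
river: ρ → (35,64,-5)
river: ρ → (-5,66,22)
river: ρ → (22,66,-5)
river: ρ → (-5,64,35)
river: ρ → (35,6,-34)
river: ρ → (-34,62,7)
river: ρ → (7,64,-25)
river: ρ → (-25,36,35)
river: ρ → (35,34,-26)
river: ρ → (-26,18,43)
river: ρ → (43,68,-1)
river: ρ → (-1,68,43)
river: ρ → (43,18,-26)
river: ρ → (-26,34,35)
river: ρ → (35,36,-25)
ρ-cycle length = 18 (tail of 0 descent steps not counted)

18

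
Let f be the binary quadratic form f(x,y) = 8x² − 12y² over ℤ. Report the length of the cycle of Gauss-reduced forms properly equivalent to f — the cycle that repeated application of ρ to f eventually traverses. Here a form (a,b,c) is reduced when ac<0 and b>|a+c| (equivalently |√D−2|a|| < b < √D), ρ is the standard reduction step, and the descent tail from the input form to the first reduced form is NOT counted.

D = 384, ⌊√D⌋ = 19
descent: ρ → (-12,0,8)
descent: ρ → (8,16,-4)  [lands on river]
river: ρ → (-4,16,8)
ρ-cycle length = 2 (tail of 2 descent steps not counted)

2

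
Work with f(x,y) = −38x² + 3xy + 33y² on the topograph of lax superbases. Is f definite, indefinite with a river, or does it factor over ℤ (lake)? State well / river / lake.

D = b²−4ac = 3² − 4·(-38)·33 = 5025
D > 0 non-square ⇒ indefinite ⇒ periodic river

river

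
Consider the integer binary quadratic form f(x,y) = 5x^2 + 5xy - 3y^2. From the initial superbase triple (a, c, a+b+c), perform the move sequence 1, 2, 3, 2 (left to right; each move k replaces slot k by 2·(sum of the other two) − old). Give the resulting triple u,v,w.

start (5,-3,7) = (f(1,0),f(0,1),f(1,1))
replace slot 1: 2·((-3)+7) − 5 = 3 → (3,-3,7)
replace slot 2: 2·(3+7) − (-3) = 23 → (3,23,7)
replace slot 3: 2·(3+23) − 7 = 45 → (3,23,45)
replace slot 2: 2·(3+45) − 23 = 73 → (3,73,45)

3,73,45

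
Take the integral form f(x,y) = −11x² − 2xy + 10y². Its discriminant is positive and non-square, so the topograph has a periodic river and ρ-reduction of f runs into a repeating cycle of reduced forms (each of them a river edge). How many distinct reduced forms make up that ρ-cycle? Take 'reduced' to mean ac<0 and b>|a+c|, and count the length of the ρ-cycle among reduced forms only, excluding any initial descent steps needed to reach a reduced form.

D = 444, ⌊√D⌋ = 21
descent: ρ → (10,2,-11)  [lands on river]
river: ρ → (-11,20,1)
river: ρ → (1,20,-11)
river: ρ → (-11,2,10)
river: ρ → (10,18,-3)
river: ρ → (-3,18,10)
ρ-cycle length = 6 (tail of 1 descent step not counted)

6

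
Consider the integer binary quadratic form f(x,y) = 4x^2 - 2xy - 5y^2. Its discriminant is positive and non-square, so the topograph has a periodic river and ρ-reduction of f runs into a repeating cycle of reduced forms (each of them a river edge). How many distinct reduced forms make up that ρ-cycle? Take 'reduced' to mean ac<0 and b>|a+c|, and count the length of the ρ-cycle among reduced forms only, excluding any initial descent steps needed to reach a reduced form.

D = 84, ⌊√D⌋ = 9
descent: ρ → (-5,2,4)  [lands on river]
river: ρ → (4,6,-3)
river: ρ → (-3,6,4)
river: ρ → (4,2,-5)
river: ρ → (-5,8,1)
river: ρ → (1,8,-5)
ρ-cycle length = 6 (tail of 1 descent step not counted)

6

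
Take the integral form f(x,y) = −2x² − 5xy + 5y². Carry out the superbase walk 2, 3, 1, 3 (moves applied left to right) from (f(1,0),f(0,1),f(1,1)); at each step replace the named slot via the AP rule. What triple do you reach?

start (-2,5,-2) = (f(1,0),f(0,1),f(1,1))
replace slot 2: 2·((-2)+(-2)) − 5 = -13 → (-2,-13,-2)
replace slot 3: 2·((-2)+(-13)) − (-2) = -28 → (-2,-13,-28)
replace slot 1: 2·((-13)+(-28)) − (-2) = -80 → (-80,-13,-28)
replace slot 3: 2·((-80)+(-13)) − (-28) = -158 → (-80,-13,-158)

-80,-13,-158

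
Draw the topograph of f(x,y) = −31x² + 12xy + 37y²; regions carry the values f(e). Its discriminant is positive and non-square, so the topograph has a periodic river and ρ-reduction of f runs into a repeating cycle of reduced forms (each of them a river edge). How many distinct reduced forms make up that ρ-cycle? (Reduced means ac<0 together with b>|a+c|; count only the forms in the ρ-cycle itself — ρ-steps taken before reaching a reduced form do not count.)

D = 4732, ⌊√D⌋ = 68
river: ρ → (37,62,-6)
river: ρ → (-6,58,57)
river: ρ → (57,56,-7)
river: ρ → (-7,56,57)
river: ρ → (57,58,-6)
river: ρ → (-6,62,37)
river: ρ → (37,12,-31)
river: ρ → (-31,50,18)
river: ρ → (18,58,-19)
river: ρ → (-19,56,21)
river: ρ → (21,28,-47)
river: ρ → (-47,66,2)
river: ρ → (2,66,-47)
river: ρ → (-47,28,21)
river: ρ → (21,56,-19)
river: ρ → (-19,58,18)
river: ρ → (18,50,-31)
river: ρ → (-31,12,37)
ρ-cycle length = 18 (tail of 0 descent steps not counted)

18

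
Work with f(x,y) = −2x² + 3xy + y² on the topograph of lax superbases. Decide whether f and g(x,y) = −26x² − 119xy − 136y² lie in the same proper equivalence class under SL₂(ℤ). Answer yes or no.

D₁ = 17, D₂ = 17
river cycle of f (length 6): (1, 3, -2), (-2, 1, 2), (2, 3, -1), (-1, 3, 2), (2, 1, -2), (-2, 3, 1)
river cycle of g (length 6): (-2, 3, 1), (1, 3, -2), (-2, 1, 2), (2, 3, -1), (-1, 3, 2), (2, 1, -2)
cycles coincide ⇒ equivalent

yes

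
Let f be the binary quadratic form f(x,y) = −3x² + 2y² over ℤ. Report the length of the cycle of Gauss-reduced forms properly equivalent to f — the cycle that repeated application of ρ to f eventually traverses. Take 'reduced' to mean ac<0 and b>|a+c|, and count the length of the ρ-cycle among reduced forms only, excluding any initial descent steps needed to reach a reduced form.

D = 24, ⌊√D⌋ = 4
descent: ρ → (2,4,-1)  [lands on river]
river: ρ → (-1,4,2)
ρ-cycle length = 2 (tail of 1 descent step not counted)

2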